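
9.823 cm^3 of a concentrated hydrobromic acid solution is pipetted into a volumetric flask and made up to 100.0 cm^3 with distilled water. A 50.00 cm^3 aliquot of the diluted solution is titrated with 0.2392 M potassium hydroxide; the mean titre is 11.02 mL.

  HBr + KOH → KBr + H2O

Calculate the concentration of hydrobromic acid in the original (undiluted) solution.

0.5367 M

n(KOH) = 0.01102 × 0.2392 = 2.636 × 10^-3 mol
n(HBr) in the aliquot = 2.636 × 10^-3 mol (1:1 ratio)
[HBr]_dilute = 2.636 × 10^-3 / 0.05000 = 0.05272 mol/L
Dilution factor = 100.0 / 9.823 = 10.18
[HBr]_stock = 0.05272 × 10.18 = 0.5367 mol/L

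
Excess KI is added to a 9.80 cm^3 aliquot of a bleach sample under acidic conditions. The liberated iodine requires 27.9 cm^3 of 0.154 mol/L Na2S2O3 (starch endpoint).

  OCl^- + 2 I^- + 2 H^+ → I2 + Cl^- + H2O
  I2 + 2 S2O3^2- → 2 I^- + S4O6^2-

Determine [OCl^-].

n(S2O3^2-) = 0.0279 × 0.154 = 4.30 × 10^-3 mol
n(I2) = n(S2O3^2-)/2 = 2.15 × 10^-3 mol
n(OCl^-) in the aliquot = 2.15 × 10^-3 mol (1:1 ratio)
[OCl^-] = 2.15 × 10^-3 / 0.00980 = 0.219 mol/L

0.219 mol/L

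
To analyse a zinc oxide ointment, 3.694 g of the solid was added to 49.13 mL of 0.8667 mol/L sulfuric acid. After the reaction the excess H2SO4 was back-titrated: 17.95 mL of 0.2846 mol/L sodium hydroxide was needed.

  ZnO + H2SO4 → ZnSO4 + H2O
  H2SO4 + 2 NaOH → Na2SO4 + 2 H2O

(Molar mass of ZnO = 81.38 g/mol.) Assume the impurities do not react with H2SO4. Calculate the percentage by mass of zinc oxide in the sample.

n(H2SO4) added = 0.04913 × 0.8667 = 0.04258 mol
n(NaOH) used in back-titration = 0.01795 × 0.2846 = 5.109 × 10^-3 mol
From the 1:2 ratio, n(H2SO4) left over = 1/2 × 5.109 × 10^-3 = 2.554 × 10^-3 mol
n(H2SO4) consumed by analyte = 0.04258 − 2.554 × 10^-3 = 0.04003 mol
n(ZnO) = 0.04003 mol (1:1 ratio)
mass of ZnO = 0.04003 × 81.38 = 3.257 g
% ZnO = 3.257 / 3.694 × 100 = 88.18 %

88.18 %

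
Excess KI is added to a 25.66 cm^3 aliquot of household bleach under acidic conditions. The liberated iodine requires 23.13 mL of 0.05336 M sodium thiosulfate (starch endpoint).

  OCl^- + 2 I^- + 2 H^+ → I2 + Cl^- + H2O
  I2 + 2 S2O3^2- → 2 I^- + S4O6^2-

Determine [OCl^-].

n(S2O3^2-) = 0.02313 × 0.05336 = 1.234 × 10^-3 mol
n(I2) = n(S2O3^2-)/2 = 6.171 × 10^-4 mol
n(OCl^-) in the aliquot = 6.171 × 10^-4 mol (1:1 ratio)
[OCl^-] = 6.171 × 10^-4 / 0.02566 = 0.02405 mol/L

0.02405 M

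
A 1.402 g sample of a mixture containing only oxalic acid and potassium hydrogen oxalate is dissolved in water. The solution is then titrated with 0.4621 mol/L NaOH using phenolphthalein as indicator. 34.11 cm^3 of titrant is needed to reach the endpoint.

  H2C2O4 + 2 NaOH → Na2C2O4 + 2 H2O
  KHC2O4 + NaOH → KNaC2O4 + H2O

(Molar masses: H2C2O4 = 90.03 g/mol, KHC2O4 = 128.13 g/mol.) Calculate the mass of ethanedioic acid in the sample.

n(NaOH) = 0.03411 × 0.4621 = 0.01576 mol
Let x = n(H2C2O4), y = n(KHC2O4).
Titrant: 2x + 1y = 0.01576;  mass: 90.03x + 128.13y = 1.402
Solving, x = 3.715 × 10^-3 mol, y = 8.331 × 10^-3 mol
mass of H2C2O4 = 3.715 × 10^-3 × 90.03 = 0.3345 g

0.3345 g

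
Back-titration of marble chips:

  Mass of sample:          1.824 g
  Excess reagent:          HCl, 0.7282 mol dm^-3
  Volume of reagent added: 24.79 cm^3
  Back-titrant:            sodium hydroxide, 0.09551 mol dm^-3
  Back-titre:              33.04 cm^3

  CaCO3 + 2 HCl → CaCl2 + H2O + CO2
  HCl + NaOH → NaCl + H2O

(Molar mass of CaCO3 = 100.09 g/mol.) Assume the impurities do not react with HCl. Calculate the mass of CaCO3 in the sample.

0.7455 g

n(HCl) added = 0.02479 × 0.7282 = 0.01805 mol
n(NaOH) used in back-titration = 0.03304 × 0.09551 = 3.156 × 10^-3 mol
n(HCl) left over = 3.156 × 10^-3 mol (1:1 ratio)
n(HCl) consumed by analyte = 0.01805 − 3.156 × 10^-3 = 0.01490 mol
From the 1:2 ratio, n(CaCO3) = 1/2 × 0.01490 = 7.448 × 10^-3 mol
mass of CaCO3 = 7.448 × 10^-3 × 100.09 = 0.7455 g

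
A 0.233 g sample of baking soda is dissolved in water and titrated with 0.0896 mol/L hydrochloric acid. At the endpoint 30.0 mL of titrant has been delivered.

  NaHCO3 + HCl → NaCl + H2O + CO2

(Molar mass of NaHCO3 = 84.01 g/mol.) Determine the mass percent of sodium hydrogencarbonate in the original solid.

96.9 %

n(HCl) = 0.0300 L × 0.0896 mol/L = 2.69 × 10^-3 mol
n(NaHCO3) = 2.69 × 10^-3 mol (1:1 ratio)
mass of NaHCO3 = 2.69 × 10^-3 × 84.01 g/mol = 0.226 g
% NaHCO3 = 0.226 / 0.233 × 100 = 96.9 %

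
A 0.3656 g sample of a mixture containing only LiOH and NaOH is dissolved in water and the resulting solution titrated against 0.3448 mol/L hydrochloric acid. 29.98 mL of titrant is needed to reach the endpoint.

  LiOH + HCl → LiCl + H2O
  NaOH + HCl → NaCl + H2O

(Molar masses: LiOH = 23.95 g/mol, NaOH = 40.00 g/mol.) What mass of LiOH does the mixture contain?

0.07145 g

n(HCl) = 0.02998 × 0.3448 = 0.01034 mol
Let x = n(LiOH), y = n(NaOH).
Titrant: 1x + 1y = 0.01034;  mass: 23.95x + 40.00y = 0.3656
Solving, x = 2.983 × 10^-3 mol, y = 7.354 × 10^-3 mol
mass of LiOH = 2.983 × 10^-3 × 23.95 = 0.07145 g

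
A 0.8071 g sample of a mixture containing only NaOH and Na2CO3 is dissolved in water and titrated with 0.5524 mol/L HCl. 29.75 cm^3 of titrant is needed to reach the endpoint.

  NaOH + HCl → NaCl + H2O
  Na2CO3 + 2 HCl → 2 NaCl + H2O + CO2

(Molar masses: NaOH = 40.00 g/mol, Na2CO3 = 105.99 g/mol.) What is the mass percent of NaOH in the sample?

n(HCl) = 0.02975 × 0.5524 = 0.01643 mol
Let x = n(NaOH), y = n(Na2CO3).
Titrant: 1x + 2y = 0.01643;  mass: 40.00x + 105.99y = 0.8071
Solving, x = 4.911 × 10^-3 mol, y = 5.762 × 10^-3 mol
mass of NaOH = 4.911 × 10^-3 × 40.00 = 0.1964 g
% NaOH = 0.1964 / 0.8071 × 100 = 24.34 %

24.34 %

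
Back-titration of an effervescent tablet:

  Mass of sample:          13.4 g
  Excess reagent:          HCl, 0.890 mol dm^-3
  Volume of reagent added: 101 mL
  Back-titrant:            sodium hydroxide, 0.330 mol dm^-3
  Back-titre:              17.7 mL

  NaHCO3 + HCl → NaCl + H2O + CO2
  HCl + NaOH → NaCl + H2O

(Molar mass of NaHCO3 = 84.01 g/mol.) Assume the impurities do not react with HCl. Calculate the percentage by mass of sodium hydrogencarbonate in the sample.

52.7 %

n(HCl) added = 0.101 × 0.890 = 0.0899 mol
n(NaOH) used in back-titration = 0.0177 × 0.330 = 5.84 × 10^-3 mol
n(HCl) left over = 5.84 × 10^-3 mol (1:1 ratio)
n(HCl) consumed by analyte = 0.0899 − 5.84 × 10^-3 = 0.0840 mol
n(NaHCO3) = 0.0840 mol (1:1 ratio)
mass of NaHCO3 = 0.0840 × 84.01 = 7.06 g
% NaHCO3 = 7.06 / 13.4 × 100 = 52.7 %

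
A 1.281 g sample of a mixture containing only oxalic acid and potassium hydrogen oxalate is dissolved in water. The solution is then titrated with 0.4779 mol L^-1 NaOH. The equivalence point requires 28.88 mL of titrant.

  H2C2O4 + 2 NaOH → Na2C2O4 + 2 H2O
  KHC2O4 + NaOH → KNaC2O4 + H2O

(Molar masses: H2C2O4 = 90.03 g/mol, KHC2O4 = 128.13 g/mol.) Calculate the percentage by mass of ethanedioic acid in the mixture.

n(NaOH) = 0.02888 × 0.4779 = 0.01380 mol
Let x = n(H2C2O4), y = n(KHC2O4).
Titrant: 2x + 1y = 0.01380;  mass: 90.03x + 128.13y = 1.281
Solving, x = 2.932 × 10^-3 mol, y = 7.937 × 10^-3 mol
mass of H2C2O4 = 2.932 × 10^-3 × 90.03 = 0.2640 g
% H2C2O4 = 0.2640 / 1.281 × 100 = 20.61 %

20.61 %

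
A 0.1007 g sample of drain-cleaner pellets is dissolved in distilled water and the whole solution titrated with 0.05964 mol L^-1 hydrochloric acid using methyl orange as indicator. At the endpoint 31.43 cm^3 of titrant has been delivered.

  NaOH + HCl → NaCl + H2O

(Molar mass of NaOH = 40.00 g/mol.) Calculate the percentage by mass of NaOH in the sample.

74.46 %

n(HCl) = 0.03143 L × 0.05964 mol/L = 1.874 × 10^-3 mol
n(NaOH) = 1.874 × 10^-3 mol (1:1 ratio)
mass of NaOH = 1.874 × 10^-3 × 40.00 g/mol = 0.07498 g
% NaOH = 0.07498 / 0.1007 × 100 = 74.46 %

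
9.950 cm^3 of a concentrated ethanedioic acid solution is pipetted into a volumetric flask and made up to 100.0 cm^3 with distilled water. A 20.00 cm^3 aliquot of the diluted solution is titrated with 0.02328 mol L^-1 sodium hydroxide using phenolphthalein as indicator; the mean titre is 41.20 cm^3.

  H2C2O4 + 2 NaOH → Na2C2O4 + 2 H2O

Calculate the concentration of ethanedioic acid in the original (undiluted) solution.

n(NaOH) = 0.04120 × 0.02328 = 9.591 × 10^-4 mol
From the 1:2 ratio, n(H2C2O4) in the aliquot = 1/2 × 9.591 × 10^-4 = 4.796 × 10^-4 mol
[H2C2O4]_dilute = 4.796 × 10^-4 / 0.02000 = 0.02398 mol/L
Dilution factor = 100.0 / 9.950 = 10.05
[H2C2O4]_stock = 0.02398 × 10.05 = 0.2410 mol/L

0.2410 mol/L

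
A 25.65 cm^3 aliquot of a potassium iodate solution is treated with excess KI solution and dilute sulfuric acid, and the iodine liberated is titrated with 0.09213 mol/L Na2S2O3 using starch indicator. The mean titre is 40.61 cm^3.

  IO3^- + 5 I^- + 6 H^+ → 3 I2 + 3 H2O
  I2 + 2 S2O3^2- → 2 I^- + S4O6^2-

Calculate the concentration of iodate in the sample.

0.02431 mol/L

n(S2O3^2-) = 0.04061 × 0.09213 = 3.741 × 10^-3 mol
n(I2) = n(S2O3^2-)/2 = 1.871 × 10^-3 mol
From the 1:3 ratio, n(IO3^-) in the aliquot = 1/3 × 1.871 × 10^-3 = 6.236 × 10^-4 mol
[IO3^-] = 6.236 × 10^-4 / 0.02565 = 0.02431 mol/L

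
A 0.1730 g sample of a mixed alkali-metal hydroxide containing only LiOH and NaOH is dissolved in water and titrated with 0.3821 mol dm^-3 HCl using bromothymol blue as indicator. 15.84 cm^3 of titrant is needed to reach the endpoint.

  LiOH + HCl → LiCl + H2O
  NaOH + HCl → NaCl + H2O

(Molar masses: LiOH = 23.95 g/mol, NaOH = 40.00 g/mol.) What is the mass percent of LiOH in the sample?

59.60 %

n(HCl) = 0.01584 × 0.3821 = 6.052 × 10^-3 mol
Let x = n(LiOH), y = n(NaOH).
Titrant: 1x + 1y = 6.052 × 10^-3;  mass: 23.95x + 40.00y = 0.1730
Solving, x = 4.305 × 10^-3 mol, y = 1.747 × 10^-3 mol
mass of LiOH = 4.305 × 10^-3 × 23.95 = 0.1031 g
% LiOH = 0.1031 / 0.1730 × 100 = 59.60 %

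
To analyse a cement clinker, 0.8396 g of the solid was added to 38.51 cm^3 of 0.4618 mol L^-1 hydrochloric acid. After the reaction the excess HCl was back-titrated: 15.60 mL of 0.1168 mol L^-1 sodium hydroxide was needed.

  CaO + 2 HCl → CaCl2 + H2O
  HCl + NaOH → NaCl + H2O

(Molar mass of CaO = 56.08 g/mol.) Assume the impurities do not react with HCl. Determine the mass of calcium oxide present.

n(HCl) added = 0.03851 × 0.4618 = 0.01778 mol
n(NaOH) used in back-titration = 0.01560 × 0.1168 = 1.822 × 10^-3 mol
n(HCl) left over = 1.822 × 10^-3 mol (1:1 ratio)
n(HCl) consumed by analyte = 0.01778 − 1.822 × 10^-3 = 0.01596 mol
From the 1:2 ratio, n(CaO) = 1/2 × 0.01596 = 7.981 × 10^-3 mol
mass of CaO = 7.981 × 10^-3 × 56.08 = 0.4476 g

0.4476 g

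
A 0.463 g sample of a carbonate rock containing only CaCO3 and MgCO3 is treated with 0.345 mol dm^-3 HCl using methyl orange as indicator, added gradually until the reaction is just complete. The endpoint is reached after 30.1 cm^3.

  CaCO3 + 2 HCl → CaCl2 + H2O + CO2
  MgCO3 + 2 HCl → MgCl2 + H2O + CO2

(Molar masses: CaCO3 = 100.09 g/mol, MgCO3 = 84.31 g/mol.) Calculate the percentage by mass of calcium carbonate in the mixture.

34.6 %

n(HCl) = 0.0301 × 0.345 = 0.0104 mol
Let x = n(CaCO3), y = n(MgCO3).
Titrant: 2x + 2y = 0.0104;  mass: 100.09x + 84.31y = 0.463
Solving, x = 1.60 × 10^-3 mol, y = 3.59 × 10^-3 mol
mass of CaCO3 = 1.60 × 10^-3 × 100.09 = 0.160 g
% CaCO3 = 0.160 / 0.463 × 100 = 34.6 %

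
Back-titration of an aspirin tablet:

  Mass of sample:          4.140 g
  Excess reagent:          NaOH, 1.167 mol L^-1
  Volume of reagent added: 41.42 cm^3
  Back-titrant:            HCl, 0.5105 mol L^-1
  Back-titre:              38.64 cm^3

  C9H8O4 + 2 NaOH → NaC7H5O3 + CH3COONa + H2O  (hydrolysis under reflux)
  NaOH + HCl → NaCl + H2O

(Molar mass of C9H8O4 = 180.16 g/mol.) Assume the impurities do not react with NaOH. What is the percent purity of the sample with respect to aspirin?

62.25 %

n(NaOH) added = 0.04142 × 1.167 = 0.04834 mol
n(HCl) used in back-titration = 0.03864 × 0.5105 = 0.01973 mol
n(NaOH) left over = 0.01973 mol (1:1 ratio)
n(NaOH) consumed by analyte = 0.04834 − 0.01973 = 0.02861 mol
From the 1:2 ratio, n(C9H8O4) = 1/2 × 0.02861 = 0.01431 mol
mass of C9H8O4 = 0.01431 × 180.16 = 2.577 g
% C9H8O4 = 2.577 / 4.140 × 100 = 62.25 %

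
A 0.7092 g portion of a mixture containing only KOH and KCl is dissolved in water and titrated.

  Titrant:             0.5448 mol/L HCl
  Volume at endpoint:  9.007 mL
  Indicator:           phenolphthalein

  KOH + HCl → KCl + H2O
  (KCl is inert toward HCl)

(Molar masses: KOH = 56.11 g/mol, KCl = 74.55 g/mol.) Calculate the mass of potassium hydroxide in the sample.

n(HCl) = 0.009007 × 0.5448 = 4.907 × 10^-3 mol
Let x = n(KOH), y = n(KCl).
Titrant: 1x = 4.907 × 10^-3;  mass: 56.11x + 74.55y = 0.7092
Solving, x = 4.907 × 10^-3 mol, y = 5.820 × 10^-3 mol
mass of KOH = 4.907 × 10^-3 × 56.11 = 0.2753 g

0.2753 g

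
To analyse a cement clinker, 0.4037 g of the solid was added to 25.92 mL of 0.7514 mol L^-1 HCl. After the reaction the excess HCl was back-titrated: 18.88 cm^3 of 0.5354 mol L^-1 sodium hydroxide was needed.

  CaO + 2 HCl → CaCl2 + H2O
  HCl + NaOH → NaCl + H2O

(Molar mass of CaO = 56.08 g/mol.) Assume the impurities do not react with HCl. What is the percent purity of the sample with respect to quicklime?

n(HCl) added = 0.02592 × 0.7514 = 0.01948 mol
n(NaOH) used in back-titration = 0.01888 × 0.5354 = 0.01011 mol
n(HCl) left over = 0.01011 mol (1:1 ratio)
n(HCl) consumed by analyte = 0.01948 − 0.01011 = 9.368 × 10^-3 mol
From the 1:2 ratio, n(CaO) = 1/2 × 9.368 × 10^-3 = 4.684 × 10^-3 mol
mass of CaO = 4.684 × 10^-3 × 56.08 = 0.2627 g
% CaO = 0.2627 / 0.4037 × 100 = 65.07 %

65.07 %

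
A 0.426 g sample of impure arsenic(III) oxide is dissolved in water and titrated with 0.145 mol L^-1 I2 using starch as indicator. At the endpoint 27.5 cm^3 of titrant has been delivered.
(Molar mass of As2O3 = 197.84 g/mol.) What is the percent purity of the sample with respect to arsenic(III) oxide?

92.6 %

As2O3 + 2 I2 + 2 H2O → As2O5 + 4 HI
n(I2) = 0.0275 L × 0.145 mol/L = 3.99 × 10^-3 mol
From the 1:2 ratio, n(As2O3) = 1/2 × 3.99 × 10^-3 = 1.99 × 10^-3 mol
mass of As2O3 = 1.99 × 10^-3 × 197.84 g/mol = 0.394 g
% As2O3 = 0.394 / 0.426 × 100 = 92.6 %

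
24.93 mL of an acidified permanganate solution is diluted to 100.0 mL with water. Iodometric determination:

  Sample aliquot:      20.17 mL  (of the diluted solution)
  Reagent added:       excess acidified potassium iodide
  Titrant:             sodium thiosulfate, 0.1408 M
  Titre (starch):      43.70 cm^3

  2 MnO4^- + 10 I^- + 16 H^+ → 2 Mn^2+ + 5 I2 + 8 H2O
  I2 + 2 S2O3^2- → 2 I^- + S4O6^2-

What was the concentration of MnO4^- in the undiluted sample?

0.2447 M

n(S2O3^2-) = 0.04370 × 0.1408 = 6.153 × 10^-3 mol
n(I2) = n(S2O3^2-)/2 = 3.076 × 10^-3 mol
From the 2:5 ratio, n(MnO4^-) in the aliquot = 2/5 × 3.076 × 10^-3 = 1.231 × 10^-3 mol
[MnO4^-]_dilute = 1.231 × 10^-3 / 0.02017 = 0.06101 mol/L
[MnO4^-]_original = 0.06101 × 100.0/24.93 = 0.2447 mol/L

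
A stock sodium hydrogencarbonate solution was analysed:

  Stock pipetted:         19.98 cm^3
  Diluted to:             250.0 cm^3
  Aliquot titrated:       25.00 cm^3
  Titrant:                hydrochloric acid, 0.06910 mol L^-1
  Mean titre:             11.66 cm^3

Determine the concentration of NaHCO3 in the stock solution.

0.4033 mol/L

NaHCO3 + HCl → NaCl + H2O + CO2
n(HCl) = 0.01166 × 0.06910 = 8.057 × 10^-4 mol
n(NaHCO3) in the aliquot = 8.057 × 10^-4 mol (1:1 ratio)
[NaHCO3]_dilute = 8.057 × 10^-4 / 0.02500 = 0.03223 mol/L
Dilution factor = 250.0 / 19.98 = 12.51
[NaHCO3]_stock = 0.03223 × 12.51 = 0.4033 mol/L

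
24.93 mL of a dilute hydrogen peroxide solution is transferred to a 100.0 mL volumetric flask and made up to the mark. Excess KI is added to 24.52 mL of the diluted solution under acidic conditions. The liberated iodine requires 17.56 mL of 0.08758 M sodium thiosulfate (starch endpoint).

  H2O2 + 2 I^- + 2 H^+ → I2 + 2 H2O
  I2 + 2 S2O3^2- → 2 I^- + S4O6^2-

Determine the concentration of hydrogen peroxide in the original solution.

0.1258 M

n(S2O3^2-) = 0.01756 × 0.08758 = 1.538 × 10^-3 mol
n(I2) = n(S2O3^2-)/2 = 7.690 × 10^-4 mol
n(H2O2) in the aliquot = 7.690 × 10^-4 mol (1:1 ratio)
[H2O2]_dilute = 7.690 × 10^-4 / 0.02452 = 0.03136 mol/L
[H2O2]_original = 0.03136 × 100.0/24.93 = 0.1258 mol/L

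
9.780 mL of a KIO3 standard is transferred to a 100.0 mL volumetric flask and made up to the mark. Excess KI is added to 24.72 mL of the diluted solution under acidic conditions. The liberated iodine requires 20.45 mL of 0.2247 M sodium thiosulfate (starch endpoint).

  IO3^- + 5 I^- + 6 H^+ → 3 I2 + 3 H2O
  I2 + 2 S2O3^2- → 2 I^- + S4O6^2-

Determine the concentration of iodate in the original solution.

0.3168 M

n(S2O3^2-) = 0.02045 × 0.2247 = 4.595 × 10^-3 mol
n(I2) = n(S2O3^2-)/2 = 2.298 × 10^-3 mol
From the 1:3 ratio, n(IO3^-) in the aliquot = 1/3 × 2.298 × 10^-3 = 7.659 × 10^-4 mol
[IO3^-]_dilute = 7.659 × 10^-4 / 0.02472 = 0.03098 mol/L
[IO3^-]_original = 0.03098 × 100.0/9.780 = 0.3168 mol/L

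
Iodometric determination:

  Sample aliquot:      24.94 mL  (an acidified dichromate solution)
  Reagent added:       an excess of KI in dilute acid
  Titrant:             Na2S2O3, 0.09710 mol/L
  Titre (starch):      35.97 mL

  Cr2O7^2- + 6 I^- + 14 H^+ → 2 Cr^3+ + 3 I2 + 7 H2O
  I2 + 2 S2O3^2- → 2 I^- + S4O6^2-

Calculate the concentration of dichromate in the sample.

n(S2O3^2-) = 0.03597 × 0.09710 = 3.493 × 10^-3 mol
n(I2) = n(S2O3^2-)/2 = 1.746 × 10^-3 mol
From the 1:3 ratio, n(Cr2O7^2-) in the aliquot = 1/3 × 1.746 × 10^-3 = 5.821 × 10^-4 mol
[Cr2O7^2-] = 5.821 × 10^-4 / 0.02494 = 0.02334 mol/L

0.02334 mol/L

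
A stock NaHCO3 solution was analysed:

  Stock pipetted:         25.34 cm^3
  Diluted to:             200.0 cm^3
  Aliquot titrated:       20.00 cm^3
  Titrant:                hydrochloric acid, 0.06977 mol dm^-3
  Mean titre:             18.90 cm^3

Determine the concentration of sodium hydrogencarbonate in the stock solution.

0.5204 mol/L

NaHCO3 + HCl → NaCl + H2O + CO2
n(HCl) = 0.01890 × 0.06977 = 1.319 × 10^-3 mol
n(NaHCO3) in the aliquot = 1.319 × 10^-3 mol (1:1 ratio)
[NaHCO3]_dilute = 1.319 × 10^-3 / 0.02000 = 0.06593 mol/L
Dilution factor = 200.0 / 25.34 = 7.893
[NaHCO3]_stock = 0.06593 × 7.893 = 0.5204 mol/L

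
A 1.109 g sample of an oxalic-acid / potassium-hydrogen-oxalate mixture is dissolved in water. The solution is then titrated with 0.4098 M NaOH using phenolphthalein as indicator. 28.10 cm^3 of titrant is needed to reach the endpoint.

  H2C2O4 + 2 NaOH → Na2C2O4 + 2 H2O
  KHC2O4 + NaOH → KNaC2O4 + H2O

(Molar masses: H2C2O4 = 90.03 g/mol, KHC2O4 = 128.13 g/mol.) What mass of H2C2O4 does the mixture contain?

0.1985 g

n(NaOH) = 0.02810 × 0.4098 = 0.01152 mol
Let x = n(H2C2O4), y = n(KHC2O4).
Titrant: 2x + 1y = 0.01152;  mass: 90.03x + 128.13y = 1.109
Solving, x = 2.205 × 10^-3 mol, y = 7.106 × 10^-3 mol
mass of H2C2O4 = 2.205 × 10^-3 × 90.03 = 0.1985 g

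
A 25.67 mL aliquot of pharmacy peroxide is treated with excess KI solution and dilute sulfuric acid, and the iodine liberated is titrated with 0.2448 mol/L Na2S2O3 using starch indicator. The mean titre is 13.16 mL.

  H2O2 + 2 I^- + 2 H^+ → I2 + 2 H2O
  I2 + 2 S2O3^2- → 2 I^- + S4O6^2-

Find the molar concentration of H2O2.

n(S2O3^2-) = 0.01316 × 0.2448 = 3.222 × 10^-3 mol
n(I2) = n(S2O3^2-)/2 = 1.611 × 10^-3 mol
n(H2O2) in the aliquot = 1.611 × 10^-3 mol (1:1 ratio)
[H2O2] = 1.611 × 10^-3 / 0.02567 = 0.06275 mol/L

0.06275 mol/L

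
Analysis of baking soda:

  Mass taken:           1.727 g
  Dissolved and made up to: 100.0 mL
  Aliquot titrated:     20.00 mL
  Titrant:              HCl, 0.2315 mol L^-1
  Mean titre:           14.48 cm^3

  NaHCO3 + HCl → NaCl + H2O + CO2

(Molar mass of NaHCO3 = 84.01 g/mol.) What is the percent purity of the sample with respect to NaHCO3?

n(HCl) per titration = 0.01448 × 0.2315 = 3.352 × 10^-3 mol
n(NaHCO3) in each aliquot = 3.352 × 10^-3 mol (1:1 ratio)
n(NaHCO3) in the whole flask = 3.352 × 10^-3 × 100.0/20.00 = 0.01676 mol
mass of NaHCO3 = 0.01676 × 84.01 = 1.408 g
% NaHCO3 = 1.408 / 1.727 × 100 = 81.53 %

81.53 %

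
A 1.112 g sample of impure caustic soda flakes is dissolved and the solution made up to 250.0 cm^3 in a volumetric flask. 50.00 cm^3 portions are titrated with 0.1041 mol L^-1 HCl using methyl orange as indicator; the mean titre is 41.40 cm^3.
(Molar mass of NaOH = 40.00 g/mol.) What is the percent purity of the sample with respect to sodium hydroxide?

77.51 %

NaOH + HCl → NaCl + H2O
n(HCl) per titration = 0.04140 × 0.1041 = 4.310 × 10^-3 mol
n(NaOH) in each aliquot = 4.310 × 10^-3 mol (1:1 ratio)
n(NaOH) in the whole flask = 4.310 × 10^-3 × 250.0/50.00 = 0.02155 mol
mass of NaOH = 0.02155 × 40.00 = 0.8619 g
% NaOH = 0.8619 / 1.112 × 100 = 77.51 %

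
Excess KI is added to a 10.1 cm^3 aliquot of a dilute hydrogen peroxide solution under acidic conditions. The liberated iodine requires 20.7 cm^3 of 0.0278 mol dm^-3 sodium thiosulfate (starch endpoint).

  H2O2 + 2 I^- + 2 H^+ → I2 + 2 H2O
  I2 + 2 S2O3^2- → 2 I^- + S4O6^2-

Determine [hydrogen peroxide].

n(S2O3^2-) = 0.0207 × 0.0278 = 5.75 × 10^-4 mol
n(I2) = n(S2O3^2-)/2 = 2.88 × 10^-4 mol
n(H2O2) in the aliquot = 2.88 × 10^-4 mol (1:1 ratio)
[H2O2] = 2.88 × 10^-4 / 0.0101 = 0.0285 mol/L

0.0285 mol/L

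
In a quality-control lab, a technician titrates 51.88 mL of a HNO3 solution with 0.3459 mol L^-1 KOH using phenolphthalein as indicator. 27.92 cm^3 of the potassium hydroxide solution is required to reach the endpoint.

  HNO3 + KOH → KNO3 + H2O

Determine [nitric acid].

n(KOH) = 0.02792 L × 0.3459 mol/L = 9.658 × 10^-3 mol
n(HNO3) = 9.658 × 10^-3 mol (1:1 mole ratio)
[HNO3] = 9.658 × 10^-3 mol / 0.05188 L = 0.1862 mol/L

0.1862 mol/L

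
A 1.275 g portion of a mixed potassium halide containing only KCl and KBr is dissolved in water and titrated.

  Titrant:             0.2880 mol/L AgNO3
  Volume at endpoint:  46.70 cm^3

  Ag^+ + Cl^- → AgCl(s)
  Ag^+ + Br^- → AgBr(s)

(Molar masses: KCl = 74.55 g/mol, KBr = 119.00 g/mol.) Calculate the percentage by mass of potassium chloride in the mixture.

42.82 %

n(AgNO3) = 0.04670 × 0.2880 = 0.01345 mol
Let x = n(KCl), y = n(KBr).
Titrant: 1x + 1y = 0.01345;  mass: 74.55x + 119.00y = 1.275
Solving, x = 7.323 × 10^-3 mol, y = 6.127 × 10^-3 mol
mass of KCl = 7.323 × 10^-3 × 74.55 = 0.5459 g
% KCl = 0.5459 / 1.275 × 100 = 42.82 %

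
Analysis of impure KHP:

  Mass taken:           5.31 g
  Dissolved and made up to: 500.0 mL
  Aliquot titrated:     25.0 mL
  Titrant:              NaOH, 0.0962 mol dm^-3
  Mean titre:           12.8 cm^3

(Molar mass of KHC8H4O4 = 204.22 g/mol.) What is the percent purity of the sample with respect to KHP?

94.7 %

KHC8H4O4 + NaOH → KNaC8H4O4 + H2O
n(NaOH) per titration = 0.0128 × 0.0962 = 1.23 × 10^-3 mol
n(KHC8H4O4) in each aliquot = 1.23 × 10^-3 mol (1:1 ratio)
n(KHC8H4O4) in the whole flask = 1.23 × 10^-3 × 500.0/25.0 = 0.0246 mol
mass of KHC8H4O4 = 0.0246 × 204.22 = 5.03 g
% KHC8H4O4 = 5.03 / 5.31 × 100 = 94.7 %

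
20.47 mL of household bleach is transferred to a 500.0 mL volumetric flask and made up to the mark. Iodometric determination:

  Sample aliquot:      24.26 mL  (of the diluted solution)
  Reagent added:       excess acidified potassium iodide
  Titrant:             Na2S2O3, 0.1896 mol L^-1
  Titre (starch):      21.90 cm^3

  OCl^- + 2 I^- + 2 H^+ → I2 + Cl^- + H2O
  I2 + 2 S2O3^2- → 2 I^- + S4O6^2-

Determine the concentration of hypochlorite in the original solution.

n(S2O3^2-) = 0.02190 × 0.1896 = 4.152 × 10^-3 mol
n(I2) = n(S2O3^2-)/2 = 2.076 × 10^-3 mol
n(OCl^-) in the aliquot = 2.076 × 10^-3 mol (1:1 ratio)
[OCl^-]_dilute = 2.076 × 10^-3 / 0.02426 = 0.08558 mol/L
[OCl^-]_original = 0.08558 × 500.0/20.47 = 2.090 mol/L

2.090 mol/L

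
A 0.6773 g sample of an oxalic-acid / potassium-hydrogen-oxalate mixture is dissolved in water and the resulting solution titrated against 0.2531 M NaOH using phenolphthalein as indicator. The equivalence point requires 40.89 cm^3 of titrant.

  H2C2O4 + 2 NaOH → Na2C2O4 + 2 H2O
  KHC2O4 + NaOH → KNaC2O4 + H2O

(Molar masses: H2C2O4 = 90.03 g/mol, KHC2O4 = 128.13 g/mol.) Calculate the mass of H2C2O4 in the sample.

0.3514 g

n(NaOH) = 0.04089 × 0.2531 = 0.01035 mol
Let x = n(H2C2O4), y = n(KHC2O4).
Titrant: 2x + 1y = 0.01035;  mass: 90.03x + 128.13y = 0.6773
Solving, x = 3.903 × 10^-3 mol, y = 2.544 × 10^-3 mol
mass of H2C2O4 = 3.903 × 10^-3 × 90.03 = 0.3514 g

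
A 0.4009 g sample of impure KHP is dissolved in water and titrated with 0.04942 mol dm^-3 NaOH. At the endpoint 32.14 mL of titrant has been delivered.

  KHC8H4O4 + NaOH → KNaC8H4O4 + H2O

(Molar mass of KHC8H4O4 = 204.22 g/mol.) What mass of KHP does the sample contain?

0.3244 g

n(NaOH) = 0.03214 L × 0.04942 mol/L = 1.588 × 10^-3 mol
n(KHC8H4O4) = 1.588 × 10^-3 mol (1:1 ratio)
mass of KHC8H4O4 = 1.588 × 10^-3 × 204.22 g/mol = 0.3244 g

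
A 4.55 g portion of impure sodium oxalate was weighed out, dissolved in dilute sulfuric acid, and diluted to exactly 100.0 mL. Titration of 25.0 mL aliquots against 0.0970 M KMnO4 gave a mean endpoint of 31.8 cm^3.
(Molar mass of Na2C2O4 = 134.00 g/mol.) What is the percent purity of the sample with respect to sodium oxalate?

2 MnO4^- + 5 C2O4^2- + 16 H^+ → 2 Mn^2+ + 10 CO2 + 8 H2O
n(KMnO4) per titration = 0.0318 × 0.0970 = 3.08 × 10^-3 mol
From the 5:2 ratio, n(Na2C2O4) in each aliquot = 5/2 × 3.08 × 10^-3 = 7.71 × 10^-3 mol
n(Na2C2O4) in the whole flask = 7.71 × 10^-3 × 100.0/25.0 = 0.0308 mol
mass of Na2C2O4 = 0.0308 × 134.00 = 4.13 g
% Na2C2O4 = 4.13 / 4.55 × 100 = 90.8 %

90.8 %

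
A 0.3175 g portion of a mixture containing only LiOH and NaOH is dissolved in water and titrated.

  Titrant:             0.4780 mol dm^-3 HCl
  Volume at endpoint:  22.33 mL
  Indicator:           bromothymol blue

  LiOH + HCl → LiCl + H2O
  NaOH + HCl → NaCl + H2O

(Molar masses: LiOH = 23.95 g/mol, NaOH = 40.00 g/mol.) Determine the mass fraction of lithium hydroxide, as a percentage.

51.44 %

n(HCl) = 0.02233 × 0.4780 = 0.01067 mol
Let x = n(LiOH), y = n(NaOH).
Titrant: 1x + 1y = 0.01067;  mass: 23.95x + 40.00y = 0.3175
Solving, x = 6.819 × 10^-3 mol, y = 3.854 × 10^-3 mol
mass of LiOH = 6.819 × 10^-3 × 23.95 = 0.1633 g
% LiOH = 0.1633 / 0.3175 × 100 = 51.44 %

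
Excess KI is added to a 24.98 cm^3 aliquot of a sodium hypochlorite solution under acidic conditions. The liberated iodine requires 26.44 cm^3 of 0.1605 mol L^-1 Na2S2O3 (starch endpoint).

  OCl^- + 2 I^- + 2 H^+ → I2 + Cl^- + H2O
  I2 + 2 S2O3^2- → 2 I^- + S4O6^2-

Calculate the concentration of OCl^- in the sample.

0.08494 mol/L

n(S2O3^2-) = 0.02644 × 0.1605 = 4.244 × 10^-3 mol
n(I2) = n(S2O3^2-)/2 = 2.122 × 10^-3 mol
n(OCl^-) in the aliquot = 2.122 × 10^-3 mol (1:1 ratio)
[OCl^-] = 2.122 × 10^-3 / 0.02498 = 0.08494 mol/L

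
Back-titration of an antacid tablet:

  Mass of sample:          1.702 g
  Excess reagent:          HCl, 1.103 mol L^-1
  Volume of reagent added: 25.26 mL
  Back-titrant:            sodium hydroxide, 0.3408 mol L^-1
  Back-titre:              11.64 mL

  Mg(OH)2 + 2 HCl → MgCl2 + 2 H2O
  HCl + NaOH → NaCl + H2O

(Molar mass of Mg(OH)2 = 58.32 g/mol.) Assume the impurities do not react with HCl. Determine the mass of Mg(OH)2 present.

n(HCl) added = 0.02526 × 1.103 = 0.02786 mol
n(NaOH) used in back-titration = 0.01164 × 0.3408 = 3.967 × 10^-3 mol
n(HCl) left over = 3.967 × 10^-3 mol (1:1 ratio)
n(HCl) consumed by analyte = 0.02786 − 3.967 × 10^-3 = 0.02389 mol
From the 1:2 ratio, n(Mg(OH)2) = 1/2 × 0.02389 = 0.01195 mol
mass of Mg(OH)2 = 0.01195 × 58.32 = 0.6968 g

0.6968 g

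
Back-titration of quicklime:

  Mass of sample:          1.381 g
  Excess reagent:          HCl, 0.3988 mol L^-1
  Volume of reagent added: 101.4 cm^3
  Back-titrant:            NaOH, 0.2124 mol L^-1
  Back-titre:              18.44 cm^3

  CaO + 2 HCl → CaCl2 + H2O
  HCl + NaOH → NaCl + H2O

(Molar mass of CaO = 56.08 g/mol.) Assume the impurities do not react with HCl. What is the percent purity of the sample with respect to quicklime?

74.15 %

n(HCl) added = 0.1014 × 0.3988 = 0.04044 mol
n(NaOH) used in back-titration = 0.01844 × 0.2124 = 3.917 × 10^-3 mol
n(HCl) left over = 3.917 × 10^-3 mol (1:1 ratio)
n(HCl) consumed by analyte = 0.04044 − 3.917 × 10^-3 = 0.03652 mol
From the 1:2 ratio, n(CaO) = 1/2 × 0.03652 = 0.01826 mol
mass of CaO = 0.01826 × 56.08 = 1.024 g
% CaO = 1.024 / 1.381 × 100 = 74.15 %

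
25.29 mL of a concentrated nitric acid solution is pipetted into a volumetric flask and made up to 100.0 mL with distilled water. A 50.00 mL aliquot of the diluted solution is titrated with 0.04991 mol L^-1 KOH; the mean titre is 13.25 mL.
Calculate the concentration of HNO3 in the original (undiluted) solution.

HNO3 + KOH → KNO3 + H2O
n(KOH) = 0.01325 × 0.04991 = 6.613 × 10^-4 mol
n(HNO3) in the aliquot = 6.613 × 10^-4 mol (1:1 ratio)
[HNO3]_dilute = 6.613 × 10^-4 / 0.05000 = 0.01323 mol/L
Dilution factor = 100.0 / 25.29 = 3.954
[HNO3]_stock = 0.01323 × 3.954 = 0.05230 mol/L

0.05230 mol/L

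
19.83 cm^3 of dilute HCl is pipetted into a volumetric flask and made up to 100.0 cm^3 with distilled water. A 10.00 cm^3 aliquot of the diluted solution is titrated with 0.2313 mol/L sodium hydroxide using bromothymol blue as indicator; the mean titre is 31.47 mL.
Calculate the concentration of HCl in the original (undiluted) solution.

3.671 mol/L

HCl + NaOH → NaCl + H2O
n(NaOH) = 0.03147 × 0.2313 = 7.279 × 10^-3 mol
n(HCl) in the aliquot = 7.279 × 10^-3 mol (1:1 ratio)
[HCl]_dilute = 7.279 × 10^-3 / 0.01000 = 0.7279 mol/L
Dilution factor = 100.0 / 19.83 = 5.043
[HCl]_stock = 0.7279 × 5.043 = 3.671 mol/L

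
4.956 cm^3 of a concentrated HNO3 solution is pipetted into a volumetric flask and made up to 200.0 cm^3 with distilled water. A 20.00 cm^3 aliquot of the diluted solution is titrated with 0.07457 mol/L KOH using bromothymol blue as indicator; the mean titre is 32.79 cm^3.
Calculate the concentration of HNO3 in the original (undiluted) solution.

4.934 mol/L

HNO3 + KOH → KNO3 + H2O
n(KOH) = 0.03279 × 0.07457 = 2.445 × 10^-3 mol
n(HNO3) in the aliquot = 2.445 × 10^-3 mol (1:1 ratio)
[HNO3]_dilute = 2.445 × 10^-3 / 0.02000 = 0.1223 mol/L
Dilution factor = 200.0 / 4.956 = 40.36
[HNO3]_stock = 0.1223 × 40.36 = 4.934 mol/L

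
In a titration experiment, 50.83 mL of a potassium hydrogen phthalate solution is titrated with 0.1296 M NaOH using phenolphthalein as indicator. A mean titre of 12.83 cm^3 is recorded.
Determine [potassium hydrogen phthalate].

0.03271 M

KHC8H4O4 + NaOH → KNaC8H4O4 + H2O
n(NaOH) = 0.01283 L × 0.1296 mol/L = 1.663 × 10^-3 mol
n(KHC8H4O4) = 1.663 × 10^-3 mol (1:1 mole ratio)
[KHC8H4O4] = 1.663 × 10^-3 mol / 0.05083 L = 0.03271 mol/L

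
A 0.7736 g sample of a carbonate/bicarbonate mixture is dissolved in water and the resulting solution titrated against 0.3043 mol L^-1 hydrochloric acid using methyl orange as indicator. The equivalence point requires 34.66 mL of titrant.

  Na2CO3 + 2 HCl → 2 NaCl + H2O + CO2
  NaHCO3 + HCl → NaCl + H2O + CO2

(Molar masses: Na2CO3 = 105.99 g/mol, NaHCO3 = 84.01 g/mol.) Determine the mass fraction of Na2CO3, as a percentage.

n(HCl) = 0.03466 × 0.3043 = 0.01055 mol
Let x = n(Na2CO3), y = n(NaHCO3).
Titrant: 2x + 1y = 0.01055;  mass: 105.99x + 84.01y = 0.7736
Solving, x = 1.813 × 10^-3 mol, y = 6.921 × 10^-3 mol
mass of Na2CO3 = 1.813 × 10^-3 × 105.99 = 0.1922 g
% Na2CO3 = 0.1922 / 0.7736 × 100 = 24.84 %

24.84 %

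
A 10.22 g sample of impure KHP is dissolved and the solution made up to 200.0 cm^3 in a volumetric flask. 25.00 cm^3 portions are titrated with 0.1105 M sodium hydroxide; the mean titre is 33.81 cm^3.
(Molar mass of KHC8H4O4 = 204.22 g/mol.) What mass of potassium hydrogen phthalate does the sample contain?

6.104 g

KHC8H4O4 + NaOH → KNaC8H4O4 + H2O
n(NaOH) per titration = 0.03381 × 0.1105 = 3.736 × 10^-3 mol
n(KHC8H4O4) in each aliquot = 3.736 × 10^-3 mol (1:1 ratio)
n(KHC8H4O4) in the whole flask = 3.736 × 10^-3 × 200.0/25.00 = 0.02989 mol
mass of KHC8H4O4 = 0.02989 × 204.22 = 6.104 g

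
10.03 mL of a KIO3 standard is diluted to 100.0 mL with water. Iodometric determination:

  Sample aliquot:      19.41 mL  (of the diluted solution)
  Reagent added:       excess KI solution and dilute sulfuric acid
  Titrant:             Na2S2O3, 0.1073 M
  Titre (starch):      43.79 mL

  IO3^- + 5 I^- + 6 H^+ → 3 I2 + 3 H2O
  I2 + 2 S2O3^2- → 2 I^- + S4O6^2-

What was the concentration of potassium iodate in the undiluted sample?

n(S2O3^2-) = 0.04379 × 0.1073 = 4.699 × 10^-3 mol
n(I2) = n(S2O3^2-)/2 = 2.349 × 10^-3 mol
From the 1:3 ratio, n(IO3^-) in the aliquot = 1/3 × 2.349 × 10^-3 = 7.831 × 10^-4 mol
[IO3^-]_dilute = 7.831 × 10^-4 / 0.01941 = 0.04035 mol/L
[IO3^-]_original = 0.04035 × 100.0/10.03 = 0.4023 mol/L

0.4023 M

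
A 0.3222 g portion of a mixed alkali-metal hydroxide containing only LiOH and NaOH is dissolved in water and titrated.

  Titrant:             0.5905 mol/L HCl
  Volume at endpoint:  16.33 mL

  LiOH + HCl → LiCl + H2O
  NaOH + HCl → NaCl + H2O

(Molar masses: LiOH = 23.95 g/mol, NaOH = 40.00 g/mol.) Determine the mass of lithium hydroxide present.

0.09478 g

n(HCl) = 0.01633 × 0.5905 = 9.643 × 10^-3 mol
Let x = n(LiOH), y = n(NaOH).
Titrant: 1x + 1y = 9.643 × 10^-3;  mass: 23.95x + 40.00y = 0.3222
Solving, x = 3.957 × 10^-3 mol, y = 5.686 × 10^-3 mol
mass of LiOH = 3.957 × 10^-3 × 23.95 = 0.09478 g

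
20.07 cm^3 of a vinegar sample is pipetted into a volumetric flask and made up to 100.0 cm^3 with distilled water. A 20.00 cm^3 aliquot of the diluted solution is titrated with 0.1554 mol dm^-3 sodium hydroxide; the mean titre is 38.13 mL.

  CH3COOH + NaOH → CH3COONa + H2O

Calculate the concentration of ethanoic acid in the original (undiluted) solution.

n(NaOH) = 0.03813 × 0.1554 = 5.925 × 10^-3 mol
n(CH3COOH) in the aliquot = 5.925 × 10^-3 mol (1:1 ratio)
[CH3COOH]_dilute = 5.925 × 10^-3 / 0.02000 = 0.2963 mol/L
Dilution factor = 100.0 / 20.07 = 4.983
[CH3COOH]_stock = 0.2963 × 4.983 = 1.476 mol/L

1.476 mol/L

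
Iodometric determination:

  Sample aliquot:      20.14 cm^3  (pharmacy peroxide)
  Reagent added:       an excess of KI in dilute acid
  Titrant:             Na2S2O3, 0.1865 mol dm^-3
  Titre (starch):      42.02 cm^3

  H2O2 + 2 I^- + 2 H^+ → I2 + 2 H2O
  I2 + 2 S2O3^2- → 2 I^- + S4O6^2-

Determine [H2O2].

n(S2O3^2-) = 0.04202 × 0.1865 = 7.837 × 10^-3 mol
n(I2) = n(S2O3^2-)/2 = 3.918 × 10^-3 mol
n(H2O2) in the aliquot = 3.918 × 10^-3 mol (1:1 ratio)
[H2O2] = 3.918 × 10^-3 / 0.02014 = 0.1946 mol/L

0.1946 mol/L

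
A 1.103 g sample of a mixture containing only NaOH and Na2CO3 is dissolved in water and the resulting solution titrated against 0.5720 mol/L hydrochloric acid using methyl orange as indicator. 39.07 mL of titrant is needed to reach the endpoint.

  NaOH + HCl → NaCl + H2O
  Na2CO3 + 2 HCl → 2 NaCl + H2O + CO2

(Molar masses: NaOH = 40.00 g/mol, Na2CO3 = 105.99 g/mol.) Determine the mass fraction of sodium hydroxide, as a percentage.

n(HCl) = 0.03907 × 0.5720 = 0.02235 mol
Let x = n(NaOH), y = n(Na2CO3).
Titrant: 1x + 2y = 0.02235;  mass: 40.00x + 105.99y = 1.103
Solving, x = 6.259 × 10^-3 mol, y = 8.045 × 10^-3 mol
mass of NaOH = 6.259 × 10^-3 × 40.00 = 0.2504 g
% NaOH = 0.2504 / 1.103 × 100 = 22.70 %

22.70 %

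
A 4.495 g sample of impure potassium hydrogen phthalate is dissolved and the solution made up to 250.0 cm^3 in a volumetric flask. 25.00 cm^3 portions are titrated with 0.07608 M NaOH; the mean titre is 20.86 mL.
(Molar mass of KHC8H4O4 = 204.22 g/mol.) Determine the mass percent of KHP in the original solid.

72.10 %

KHC8H4O4 + NaOH → KNaC8H4O4 + H2O
n(NaOH) per titration = 0.02086 × 0.07608 = 1.587 × 10^-3 mol
n(KHC8H4O4) in each aliquot = 1.587 × 10^-3 mol (1:1 ratio)
n(KHC8H4O4) in the whole flask = 1.587 × 10^-3 × 250.0/25.00 = 0.01587 mol
mass of KHC8H4O4 = 0.01587 × 204.22 = 3.241 g
% KHC8H4O4 = 3.241 / 4.495 × 100 = 72.10 %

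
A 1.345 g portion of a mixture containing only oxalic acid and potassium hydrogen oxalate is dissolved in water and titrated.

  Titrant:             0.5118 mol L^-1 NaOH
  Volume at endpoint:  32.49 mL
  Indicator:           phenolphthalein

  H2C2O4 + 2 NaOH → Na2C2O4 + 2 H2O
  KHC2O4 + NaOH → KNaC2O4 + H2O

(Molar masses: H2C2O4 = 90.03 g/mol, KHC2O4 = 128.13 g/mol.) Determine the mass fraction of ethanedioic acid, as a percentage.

n(NaOH) = 0.03249 × 0.5118 = 0.01663 mol
Let x = n(H2C2O4), y = n(KHC2O4).
Titrant: 2x + 1y = 0.01663;  mass: 90.03x + 128.13y = 1.345
Solving, x = 4.726 × 10^-3 mol, y = 7.176 × 10^-3 mol
mass of H2C2O4 = 4.726 × 10^-3 × 90.03 = 0.4255 g
% H2C2O4 = 0.4255 / 1.345 × 100 = 31.63 %

31.63 %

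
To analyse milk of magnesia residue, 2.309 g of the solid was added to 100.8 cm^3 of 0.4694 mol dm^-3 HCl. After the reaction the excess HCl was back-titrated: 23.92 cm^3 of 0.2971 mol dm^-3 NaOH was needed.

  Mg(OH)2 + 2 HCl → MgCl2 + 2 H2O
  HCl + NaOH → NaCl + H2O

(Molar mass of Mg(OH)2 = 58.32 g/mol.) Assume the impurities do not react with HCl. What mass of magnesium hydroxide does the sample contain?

n(HCl) added = 0.1008 × 0.4694 = 0.04732 mol
n(NaOH) used in back-titration = 0.02392 × 0.2971 = 7.107 × 10^-3 mol
n(HCl) left over = 7.107 × 10^-3 mol (1:1 ratio)
n(HCl) consumed by analyte = 0.04732 − 7.107 × 10^-3 = 0.04021 mol
From the 1:2 ratio, n(Mg(OH)2) = 1/2 × 0.04021 = 0.02010 mol
mass of Mg(OH)2 = 0.02010 × 58.32 = 1.172 g

1.172 g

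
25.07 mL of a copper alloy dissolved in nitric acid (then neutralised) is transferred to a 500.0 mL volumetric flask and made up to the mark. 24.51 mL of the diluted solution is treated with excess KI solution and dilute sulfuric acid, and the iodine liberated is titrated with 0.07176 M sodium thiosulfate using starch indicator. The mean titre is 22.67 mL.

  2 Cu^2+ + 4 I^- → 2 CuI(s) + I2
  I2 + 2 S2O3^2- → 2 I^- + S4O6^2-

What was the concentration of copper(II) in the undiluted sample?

n(S2O3^2-) = 0.02267 × 0.07176 = 1.627 × 10^-3 mol
n(I2) = n(S2O3^2-)/2 = 8.134 × 10^-4 mol
From the 2:1 ratio, n(Cu2+) in the aliquot = 2/1 × 8.134 × 10^-4 = 1.627 × 10^-3 mol
[Cu2+]_dilute = 1.627 × 10^-3 / 0.02451 = 0.06637 mol/L
[Cu2+]_original = 0.06637 × 500.0/25.07 = 1.324 mol/L

1.324 M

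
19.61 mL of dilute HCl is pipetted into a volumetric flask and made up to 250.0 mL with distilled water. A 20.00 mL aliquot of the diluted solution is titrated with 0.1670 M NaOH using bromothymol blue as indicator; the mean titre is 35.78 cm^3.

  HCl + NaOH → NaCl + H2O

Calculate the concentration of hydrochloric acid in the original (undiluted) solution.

n(NaOH) = 0.03578 × 0.1670 = 5.975 × 10^-3 mol
n(HCl) in the aliquot = 5.975 × 10^-3 mol (1:1 ratio)
[HCl]_dilute = 5.975 × 10^-3 / 0.02000 = 0.2988 mol/L
Dilution factor = 250.0 / 19.61 = 12.75
[HCl]_stock = 0.2988 × 12.75 = 3.809 mol/L

3.809 M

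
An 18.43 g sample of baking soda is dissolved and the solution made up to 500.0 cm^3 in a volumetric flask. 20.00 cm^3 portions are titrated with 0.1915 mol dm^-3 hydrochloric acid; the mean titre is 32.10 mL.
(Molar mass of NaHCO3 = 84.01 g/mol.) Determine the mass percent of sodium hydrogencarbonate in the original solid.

NaHCO3 + HCl → NaCl + H2O + CO2
n(HCl) per titration = 0.03210 × 0.1915 = 6.147 × 10^-3 mol
n(NaHCO3) in each aliquot = 6.147 × 10^-3 mol (1:1 ratio)
n(NaHCO3) in the whole flask = 6.147 × 10^-3 × 500.0/20.00 = 0.1537 mol
mass of NaHCO3 = 0.1537 × 84.01 = 12.91 g
% NaHCO3 = 12.91 / 18.43 × 100 = 70.05 %

70.05 %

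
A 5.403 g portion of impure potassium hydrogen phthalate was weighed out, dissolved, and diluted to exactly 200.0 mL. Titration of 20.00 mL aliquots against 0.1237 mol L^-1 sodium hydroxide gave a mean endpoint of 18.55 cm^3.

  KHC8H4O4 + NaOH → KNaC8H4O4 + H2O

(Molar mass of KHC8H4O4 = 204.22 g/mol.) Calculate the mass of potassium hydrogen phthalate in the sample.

n(NaOH) per titration = 0.01855 × 0.1237 = 2.295 × 10^-3 mol
n(KHC8H4O4) in each aliquot = 2.295 × 10^-3 mol (1:1 ratio)
n(KHC8H4O4) in the whole flask = 2.295 × 10^-3 × 200.0/20.00 = 0.02295 mol
mass of KHC8H4O4 = 0.02295 × 204.22 = 4.686 g

4.686 g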